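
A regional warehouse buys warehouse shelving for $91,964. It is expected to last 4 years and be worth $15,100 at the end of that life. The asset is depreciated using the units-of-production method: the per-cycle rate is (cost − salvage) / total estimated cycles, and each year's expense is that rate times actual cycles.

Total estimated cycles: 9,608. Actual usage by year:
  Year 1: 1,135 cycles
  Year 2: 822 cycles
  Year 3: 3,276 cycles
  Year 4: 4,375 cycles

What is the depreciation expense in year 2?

Depreciable base = $91,964 − $15,100 = $76,864.
Rate = $76,864 / 9,608 cycles = $8 per cycle.
Year 1: 1,135 × $8 = $9,080. Book value $82,884.
Year 2: 822 × $8 = $6,576. Book value $76,308.

$6,576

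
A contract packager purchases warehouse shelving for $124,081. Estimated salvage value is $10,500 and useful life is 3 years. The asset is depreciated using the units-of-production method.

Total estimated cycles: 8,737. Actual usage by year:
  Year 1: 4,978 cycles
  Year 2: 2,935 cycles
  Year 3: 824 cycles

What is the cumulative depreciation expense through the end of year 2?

Depreciable base = $124,081 − $10,500 = $113,581.
Rate = $113,581 / 8,737 cycles = $13 per cycle.
Year 1: 4,978 × $13 = $64,714. Book value $59,367.
Year 2: 2,935 × $13 = $38,155. Book value $21,212.
Accumulated through year 2 = $124,081 − $21,212 = $102,869.

$102,869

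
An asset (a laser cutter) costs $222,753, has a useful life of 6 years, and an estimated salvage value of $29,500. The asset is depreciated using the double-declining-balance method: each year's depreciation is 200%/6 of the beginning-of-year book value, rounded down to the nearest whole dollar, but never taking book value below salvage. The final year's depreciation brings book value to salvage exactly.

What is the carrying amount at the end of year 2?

Depreciable base = $222,753 − $29,500 = $193,253.
Year 1: ⌊$222,753 × 200%/6⌋ = $74,251. Book value $148,502.
Year 2: ⌊$148,502 × 200%/6⌋ = $49,500. Book value $99,002.

$99,002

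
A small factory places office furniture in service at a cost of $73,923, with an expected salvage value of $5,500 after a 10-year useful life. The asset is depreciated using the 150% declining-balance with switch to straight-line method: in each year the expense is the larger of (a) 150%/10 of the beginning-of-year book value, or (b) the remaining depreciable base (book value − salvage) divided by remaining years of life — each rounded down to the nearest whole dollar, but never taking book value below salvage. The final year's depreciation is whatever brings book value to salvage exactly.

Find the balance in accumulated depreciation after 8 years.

Depreciable base = $73,923 − $5,500 = $68,423.
Year 1: DB = ⌊$73,923 × 150%/10⌋ = $11,088; SL = ⌊$68,423/10⌋ = $6,842 → take DB $11,088. Book value $62,835.
Year 2: DB = ⌊$62,835 × 150%/10⌋ = $9,425; SL = ⌊$57,335/9⌋ = $6,370 → take DB $9,425. Book value $53,410.
Year 3: DB = ⌊$53,410 × 150%/10⌋ = $8,011; SL = ⌊$47,910/8⌋ = $5,988 → take DB $8,011. Book value $45,399.
Year 4: DB = ⌊$45,399 × 150%/10⌋ = $6,809; SL = ⌊$39,899/7⌋ = $5,699 → take DB $6,809. Book value $38,590.
Year 5: DB = ⌊$38,590 × 150%/10⌋ = $5,788; SL = ⌊$33,090/6⌋ = $5,515 → take DB $5,788. Book value $32,802.
Year 6: DB = ⌊$32,802 × 150%/10⌋ = $4,920; SL = ⌊$27,302/5⌋ = $5,460 → take SL $5,460. Book value $27,342.
Year 7: DB = ⌊$27,342 × 150%/10⌋ = $4,101; SL = ⌊$21,842/4⌋ = $5,460 → take SL $5,460. Book value $21,882.
Year 8: DB = ⌊$21,882 × 150%/10⌋ = $3,282; SL = ⌊$16,382/3⌋ = $5,460 → take SL $5,460. Book value $16,422.
Accumulated through year 8 = $73,923 − $16,422 = $57,501.

$57,501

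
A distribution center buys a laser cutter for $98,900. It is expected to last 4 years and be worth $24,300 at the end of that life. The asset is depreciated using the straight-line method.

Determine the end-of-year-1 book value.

$80,250

Depreciable base = $98,900 − $24,300 = $74,600.
Annual expense = $74,600 / 4 = $18,650.
End of year 1: book value $80,250.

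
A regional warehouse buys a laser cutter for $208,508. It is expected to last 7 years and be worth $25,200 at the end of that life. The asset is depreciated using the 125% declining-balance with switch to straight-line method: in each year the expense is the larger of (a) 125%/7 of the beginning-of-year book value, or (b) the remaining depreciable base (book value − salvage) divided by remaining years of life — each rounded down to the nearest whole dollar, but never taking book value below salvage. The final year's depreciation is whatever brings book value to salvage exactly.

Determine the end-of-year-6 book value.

Depreciable base = $208,508 − $25,200 = $183,308.
Year 1: DB = ⌊$208,508 × 125%/7⌋ = $37,233; SL = ⌊$183,308/7⌋ = $26,186 → take DB $37,233. Book value $171,275.
Year 2: DB = ⌊$171,275 × 125%/7⌋ = $30,584; SL = ⌊$146,075/6⌋ = $24,345 → take DB $30,584. Book value $140,691.
Year 3: DB = ⌊$140,691 × 125%/7⌋ = $25,123; SL = ⌊$115,491/5⌋ = $23,098 → take DB $25,123. Book value $115,568.
Year 4: DB = ⌊$115,568 × 125%/7⌋ = $20,637; SL = ⌊$90,368/4⌋ = $22,592 → take SL $22,592. Book value $92,976.
Year 5: DB = ⌊$92,976 × 125%/7⌋ = $16,602; SL = ⌊$67,776/3⌋ = $22,592 → take SL $22,592. Book value $70,384.
Year 6: DB = ⌊$70,384 × 125%/7⌋ = $12,568; SL = ⌊$45,184/2⌋ = $22,592 → take SL $22,592. Book value $47,792.

$47,792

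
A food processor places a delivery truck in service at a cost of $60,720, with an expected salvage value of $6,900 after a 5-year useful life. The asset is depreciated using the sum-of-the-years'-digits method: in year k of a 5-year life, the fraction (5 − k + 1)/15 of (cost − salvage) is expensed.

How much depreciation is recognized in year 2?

Depreciable base = $60,720 − $6,900 = $53,820.
Sum of the years' digits = 5+4+3+2+1 = 15.
Year 1: $53,820 × 5/15 = $17,940. Book value $42,780.
Year 2: $53,820 × 4/15 = $14,352. Book value $28,428.

$14,352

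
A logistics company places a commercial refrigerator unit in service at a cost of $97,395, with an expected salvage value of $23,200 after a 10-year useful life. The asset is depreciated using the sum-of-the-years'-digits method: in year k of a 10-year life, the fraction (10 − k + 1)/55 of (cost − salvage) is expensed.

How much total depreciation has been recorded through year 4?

Depreciable base = $97,395 − $23,200 = $74,195.
Sum of the years' digits = 10+9+8+7+6+5+4+3+2+1 = 55.
Year 1: $74,195 × 10/55 = $13,490. Book value $83,905.
Year 2: $74,195 × 9/55 = $12,141. Book value $71,764.
Year 3: $74,195 × 8/55 = $10,792. Book value $60,972.
Year 4: $74,195 × 7/55 = $9,443. Book value $51,529.
Accumulated through year 4 = $97,395 − $51,529 = $45,866.

$45,866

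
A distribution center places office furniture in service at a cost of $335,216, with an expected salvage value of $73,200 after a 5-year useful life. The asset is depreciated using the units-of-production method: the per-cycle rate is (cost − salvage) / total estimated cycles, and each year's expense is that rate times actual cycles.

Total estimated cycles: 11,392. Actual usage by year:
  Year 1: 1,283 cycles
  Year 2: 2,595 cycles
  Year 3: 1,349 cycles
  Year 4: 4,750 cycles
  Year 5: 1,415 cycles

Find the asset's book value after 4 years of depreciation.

$105,745

Depreciable base = $335,216 − $73,200 = $262,016.
Rate = $262,016 / 11,392 cycles = $23 per cycle.
Year 1: 1,283 × $23 = $29,509. Book value $305,707.
Year 2: 2,595 × $23 = $59,685. Book value $246,022.
Year 3: 1,349 × $23 = $31,027. Book value $214,995.
Year 4: 4,750 × $23 = $109,250. Book value $105,745.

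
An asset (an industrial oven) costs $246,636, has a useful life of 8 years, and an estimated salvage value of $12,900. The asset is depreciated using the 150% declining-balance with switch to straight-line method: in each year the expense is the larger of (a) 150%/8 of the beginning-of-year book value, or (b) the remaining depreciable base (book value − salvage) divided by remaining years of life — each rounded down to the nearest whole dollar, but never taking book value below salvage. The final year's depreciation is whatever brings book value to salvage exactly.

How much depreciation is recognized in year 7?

Depreciable base = $246,636 − $12,900 = $233,736.
Year 1: DB = ⌊$246,636 × 150%/8⌋ = $46,244; SL = ⌊$233,736/8⌋ = $29,217 → take DB $46,244. Book value $200,392.
Year 2: DB = ⌊$200,392 × 150%/8⌋ = $37,573; SL = ⌊$187,492/7⌋ = $26,784 → take DB $37,573. Book value $162,819.
Year 3: DB = ⌊$162,819 × 150%/8⌋ = $30,528; SL = ⌊$149,919/6⌋ = $24,986 → take DB $30,528. Book value $132,291.
Year 4: DB = ⌊$132,291 × 150%/8⌋ = $24,804; SL = ⌊$119,391/5⌋ = $23,878 → take DB $24,804. Book value $107,487.
Year 5: DB = ⌊$107,487 × 150%/8⌋ = $20,153; SL = ⌊$94,587/4⌋ = $23,646 → take SL $23,646. Book value $83,841.
Year 6: DB = ⌊$83,841 × 150%/8⌋ = $15,720; SL = ⌊$70,941/3⌋ = $23,647 → take SL $23,647. Book value $60,194.
Year 7: DB = ⌊$60,194 × 150%/8⌋ = $11,286; SL = ⌊$47,294/2⌋ = $23,647 → take SL $23,647. Book value $36,547.

$23,647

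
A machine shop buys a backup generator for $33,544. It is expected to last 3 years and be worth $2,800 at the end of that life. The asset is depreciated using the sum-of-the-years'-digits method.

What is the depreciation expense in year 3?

$5,124

Depreciable base = $33,544 − $2,800 = $30,744.
Sum of the years' digits = 3+2+1 = 6.
Year 1: $30,744 × 3/6 = $15,372. Book value $18,172.
Year 2: $30,744 × 2/6 = $10,248. Book value $7,924.
Year 3: $30,744 × 1/6 = $5,124. Book value $2,800.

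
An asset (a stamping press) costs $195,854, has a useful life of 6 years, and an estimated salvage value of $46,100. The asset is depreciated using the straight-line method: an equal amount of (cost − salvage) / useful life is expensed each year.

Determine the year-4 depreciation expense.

$24,959

Depreciable base = $195,854 − $46,100 = $149,754.
Annual expense = $149,754 / 6 = $24,959.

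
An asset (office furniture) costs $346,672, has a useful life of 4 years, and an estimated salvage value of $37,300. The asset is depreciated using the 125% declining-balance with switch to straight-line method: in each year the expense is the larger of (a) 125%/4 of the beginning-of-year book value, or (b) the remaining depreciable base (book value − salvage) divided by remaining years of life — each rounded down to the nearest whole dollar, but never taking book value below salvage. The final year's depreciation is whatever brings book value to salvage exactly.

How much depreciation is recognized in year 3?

Depreciable base = $346,672 − $37,300 = $309,372.
Year 1: DB = ⌊$346,672 × 125%/4⌋ = $108,335; SL = ⌊$309,372/4⌋ = $77,343 → take DB $108,335. Book value $238,337.
Year 2: DB = ⌊$238,337 × 125%/4⌋ = $74,480; SL = ⌊$201,037/3⌋ = $67,012 → take DB $74,480. Book value $163,857.
Year 3: DB = ⌊$163,857 × 125%/4⌋ = $51,205; SL = ⌊$126,557/2⌋ = $63,278 → take SL $63,278. Book value $100,579.

$63,278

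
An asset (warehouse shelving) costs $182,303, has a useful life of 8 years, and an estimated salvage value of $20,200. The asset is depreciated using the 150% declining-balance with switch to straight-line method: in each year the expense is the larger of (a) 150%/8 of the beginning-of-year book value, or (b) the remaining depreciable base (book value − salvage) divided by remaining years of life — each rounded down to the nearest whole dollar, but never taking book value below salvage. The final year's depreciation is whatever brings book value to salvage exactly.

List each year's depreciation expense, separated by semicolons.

Depreciable base = $182,303 − $20,200 = $162,103.
Year 1: DB = ⌊$182,303 × 150%/8⌋ = $34,181; SL = ⌊$162,103/8⌋ = $20,262 → take DB $34,181. Book value $148,122.
Year 2: DB = ⌊$148,122 × 150%/8⌋ = $27,772; SL = ⌊$127,922/7⌋ = $18,274 → take DB $27,772. Book value $120,350.
Year 3: DB = ⌊$120,350 × 150%/8⌋ = $22,565; SL = ⌊$100,150/6⌋ = $16,691 → take DB $22,565. Book value $97,785.
Year 4: DB = ⌊$97,785 × 150%/8⌋ = $18,334; SL = ⌊$77,585/5⌋ = $15,517 → take DB $18,334. Book value $79,451.
Year 5: DB = ⌊$79,451 × 150%/8⌋ = $14,897; SL = ⌊$59,251/4⌋ = $14,812 → take DB $14,897. Book value $64,554.
Year 6: DB = ⌊$64,554 × 150%/8⌋ = $12,103; SL = ⌊$44,354/3⌋ = $14,784 → take SL $14,784. Book value $49,770.
Year 7: DB = ⌊$49,770 × 150%/8⌋ = $9,331; SL = ⌊$29,570/2⌋ = $14,785 → take SL $14,785. Book value $34,985.
Year 8 (final): $34,985 − $20,200 = $14,785. Book value $20,200.

$34,181; $27,772; $22,565; $18,334; $14,897; $14,784; $14,785; $14,785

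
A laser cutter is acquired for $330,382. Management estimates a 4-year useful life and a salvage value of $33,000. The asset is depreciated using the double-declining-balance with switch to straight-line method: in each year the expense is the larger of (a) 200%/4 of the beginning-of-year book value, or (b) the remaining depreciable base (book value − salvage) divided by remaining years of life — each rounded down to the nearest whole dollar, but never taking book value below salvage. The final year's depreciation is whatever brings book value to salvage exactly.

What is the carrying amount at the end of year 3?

Depreciable base = $330,382 − $33,000 = $297,382.
Year 1: DB = ⌊$330,382 × 200%/4⌋ = $165,191; SL = ⌊$297,382/4⌋ = $74,345 → take DB $165,191. Book value $165,191.
Year 2: DB = ⌊$165,191 × 200%/4⌋ = $82,595; SL = ⌊$132,191/3⌋ = $44,063 → take DB $82,595. Book value $82,596.
Year 3: DB = ⌊$82,596 × 200%/4⌋ = $41,298; SL = ⌊$49,596/2⌋ = $24,798 → take DB $41,298. Book value $41,298.

$41,298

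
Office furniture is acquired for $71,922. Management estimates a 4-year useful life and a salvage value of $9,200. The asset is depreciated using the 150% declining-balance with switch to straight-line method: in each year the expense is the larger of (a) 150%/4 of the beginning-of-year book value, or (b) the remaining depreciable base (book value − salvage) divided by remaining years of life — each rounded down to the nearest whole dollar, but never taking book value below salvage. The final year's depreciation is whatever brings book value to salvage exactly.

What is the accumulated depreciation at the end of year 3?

$54,362

Depreciable base = $71,922 − $9,200 = $62,722.
Year 1: DB = ⌊$71,922 × 150%/4⌋ = $26,970; SL = ⌊$62,722/4⌋ = $15,680 → take DB $26,970. Book value $44,952.
Year 2: DB = ⌊$44,952 × 150%/4⌋ = $16,857; SL = ⌊$35,752/3⌋ = $11,917 → take DB $16,857. Book value $28,095.
Year 3: DB = ⌊$28,095 × 150%/4⌋ = $10,535; SL = ⌊$18,895/2⌋ = $9,447 → take DB $10,535. Book value $17,560.
Accumulated through year 3 = $71,922 − $17,560 = $54,362.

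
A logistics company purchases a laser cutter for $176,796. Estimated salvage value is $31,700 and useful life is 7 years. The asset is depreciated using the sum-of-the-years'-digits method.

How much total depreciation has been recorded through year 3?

$93,276

Depreciable base = $176,796 − $31,700 = $145,096.
Sum of the years' digits = 7+6+5+4+3+2+1 = 28.
Year 1: $145,096 × 7/28 = $36,274. Book value $140,522.
Year 2: $145,096 × 6/28 = $31,092. Book value $109,430.
Year 3: $145,096 × 5/28 = $25,910. Book value $83,520.
Accumulated through year 3 = $176,796 − $83,520 = $93,276.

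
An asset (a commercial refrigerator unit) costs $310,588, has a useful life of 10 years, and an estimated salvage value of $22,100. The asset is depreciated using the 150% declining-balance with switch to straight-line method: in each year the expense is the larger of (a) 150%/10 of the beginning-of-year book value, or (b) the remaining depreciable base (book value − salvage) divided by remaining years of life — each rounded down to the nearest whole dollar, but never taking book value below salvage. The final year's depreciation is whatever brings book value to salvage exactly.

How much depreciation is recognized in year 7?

$23,142

Depreciable base = $310,588 − $22,100 = $288,488.
Year 1: DB = ⌊$310,588 × 150%/10⌋ = $46,588; SL = ⌊$288,488/10⌋ = $28,848 → take DB $46,588. Book value $264,000.
Year 2: DB = ⌊$264,000 × 150%/10⌋ = $39,600; SL = ⌊$241,900/9⌋ = $26,877 → take DB $39,600. Book value $224,400.
Year 3: DB = ⌊$224,400 × 150%/10⌋ = $33,660; SL = ⌊$202,300/8⌋ = $25,287 → take DB $33,660. Book value $190,740.
Year 4: DB = ⌊$190,740 × 150%/10⌋ = $28,611; SL = ⌊$168,640/7⌋ = $24,091 → take DB $28,611. Book value $162,129.
Year 5: DB = ⌊$162,129 × 150%/10⌋ = $24,319; SL = ⌊$140,029/6⌋ = $23,338 → take DB $24,319. Book value $137,810.
Year 6: DB = ⌊$137,810 × 150%/10⌋ = $20,671; SL = ⌊$115,710/5⌋ = $23,142 → take SL $23,142. Book value $114,668.
Year 7: DB = ⌊$114,668 × 150%/10⌋ = $17,200; SL = ⌊$92,568/4⌋ = $23,142 → take SL $23,142. Book value $91,526.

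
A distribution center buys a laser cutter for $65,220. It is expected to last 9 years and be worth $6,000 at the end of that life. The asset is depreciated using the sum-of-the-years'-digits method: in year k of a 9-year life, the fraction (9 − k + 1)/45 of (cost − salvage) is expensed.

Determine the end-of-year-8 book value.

$7,316

Depreciable base = $65,220 − $6,000 = $59,220.
Sum of the years' digits = 9+8+7+6+5+4+3+2+1 = 45.
Year 1: $59,220 × 9/45 = $11,844. Book value $53,376.
Year 2: $59,220 × 8/45 = $10,528. Book value $42,848.
Year 3: $59,220 × 7/45 = $9,212. Book value $33,636.
Year 4: $59,220 × 6/45 = $7,896. Book value $25,740.
Year 5: $59,220 × 5/45 = $6,580. Book value $19,160.
Year 6: $59,220 × 4/45 = $5,264. Book value $13,896.
Year 7: $59,220 × 3/45 = $3,948. Book value $9,948.
Year 8: $59,220 × 2/45 = $2,632. Book value $7,316.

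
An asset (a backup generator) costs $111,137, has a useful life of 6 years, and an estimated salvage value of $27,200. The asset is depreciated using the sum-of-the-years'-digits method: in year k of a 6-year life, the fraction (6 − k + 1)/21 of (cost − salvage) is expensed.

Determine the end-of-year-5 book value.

$31,197

Depreciable base = $111,137 − $27,200 = $83,937.
Sum of the years' digits = 6+5+4+3+2+1 = 21.
Year 1: $83,937 × 6/21 = $23,982. Book value $87,155.
Year 2: $83,937 × 5/21 = $19,985. Book value $67,170.
Year 3: $83,937 × 4/21 = $15,988. Book value $51,182.
Year 4: $83,937 × 3/21 = $11,991. Book value $39,191.
Year 5: $83,937 × 2/21 = $7,994. Book value $31,197.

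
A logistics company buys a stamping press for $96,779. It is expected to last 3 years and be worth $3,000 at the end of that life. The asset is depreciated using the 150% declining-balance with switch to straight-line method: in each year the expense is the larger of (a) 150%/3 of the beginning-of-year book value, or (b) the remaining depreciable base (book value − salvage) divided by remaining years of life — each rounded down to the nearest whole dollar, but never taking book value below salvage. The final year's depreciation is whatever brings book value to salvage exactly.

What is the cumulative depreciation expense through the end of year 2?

Depreciable base = $96,779 − $3,000 = $93,779.
Year 1: DB = ⌊$96,779 × 150%/3⌋ = $48,389; SL = ⌊$93,779/3⌋ = $31,259 → take DB $48,389. Book value $48,390.
Year 2: DB = ⌊$48,390 × 150%/3⌋ = $24,195; SL = ⌊$45,390/2⌋ = $22,695 → take DB $24,195. Book value $24,195.
Accumulated through year 2 = $96,779 − $24,195 = $72,584.

$72,584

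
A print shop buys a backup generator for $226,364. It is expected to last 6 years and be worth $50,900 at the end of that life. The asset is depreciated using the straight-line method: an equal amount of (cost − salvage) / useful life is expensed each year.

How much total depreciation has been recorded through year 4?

Depreciable base = $226,364 − $50,900 = $175,464.
Annual expense = $175,464 / 6 = $29,244.
End of year 1: book value $197,120.
End of year 2: book value $167,876.
End of year 3: book value $138,632.
End of year 4: book value $109,388.
Accumulated through year 4 = $226,364 − $109,388 = $116,976.

$116,976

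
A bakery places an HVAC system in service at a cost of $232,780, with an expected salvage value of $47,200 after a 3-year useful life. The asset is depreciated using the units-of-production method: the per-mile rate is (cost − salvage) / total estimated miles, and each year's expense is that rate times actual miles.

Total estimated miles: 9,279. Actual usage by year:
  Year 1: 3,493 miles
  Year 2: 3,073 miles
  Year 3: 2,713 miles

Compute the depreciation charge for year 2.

Depreciable base = $232,780 − $47,200 = $185,580.
Rate = $185,580 / 9,279 miles = $20 per mile.
Year 1: 3,493 × $20 = $69,860. Book value $162,920.
Year 2: 3,073 × $20 = $61,460. Book value $101,460.

$61,460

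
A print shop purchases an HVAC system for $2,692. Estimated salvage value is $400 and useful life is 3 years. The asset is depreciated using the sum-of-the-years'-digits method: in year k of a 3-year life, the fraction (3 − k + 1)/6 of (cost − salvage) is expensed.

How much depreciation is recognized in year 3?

$382

Depreciable base = $2,692 − $400 = $2,292.
Sum of the years' digits = 3+2+1 = 6.
Year 1: $2,292 × 3/6 = $1,146. Book value $1,546.
Year 2: $2,292 × 2/6 = $764. Book value $782.
Year 3: $2,292 × 1/6 = $382. Book value $400.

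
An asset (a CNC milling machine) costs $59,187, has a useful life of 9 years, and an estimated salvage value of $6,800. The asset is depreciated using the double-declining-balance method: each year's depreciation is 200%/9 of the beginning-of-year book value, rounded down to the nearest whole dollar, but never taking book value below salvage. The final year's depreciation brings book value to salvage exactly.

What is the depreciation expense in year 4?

$6,188

Depreciable base = $59,187 − $6,800 = $52,387.
Year 1: ⌊$59,187 × 200%/9⌋ = $13,152. Book value $46,035.
Year 2: ⌊$46,035 × 200%/9⌋ = $10,230. Book value $35,805.
Year 3: ⌊$35,805 × 200%/9⌋ = $7,956. Book value $27,849.
Year 4: ⌊$27,849 × 200%/9⌋ = $6,188. Book value $21,661.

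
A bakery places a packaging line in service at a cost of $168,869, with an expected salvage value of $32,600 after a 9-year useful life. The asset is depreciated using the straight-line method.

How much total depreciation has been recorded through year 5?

Depreciable base = $168,869 − $32,600 = $136,269.
Annual expense = $136,269 / 9 = $15,141.
End of year 1: book value $153,728.
End of year 2: book value $138,587.
End of year 3: book value $123,446.
End of year 4: book value $108,305.
End of year 5: book value $93,164.
Accumulated through year 5 = $168,869 − $93,164 = $75,705.

$75,705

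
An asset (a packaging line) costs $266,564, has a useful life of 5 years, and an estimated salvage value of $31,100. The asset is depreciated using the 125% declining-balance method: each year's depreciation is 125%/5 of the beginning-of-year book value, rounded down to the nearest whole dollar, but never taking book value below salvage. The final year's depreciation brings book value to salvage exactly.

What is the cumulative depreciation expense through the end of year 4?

Depreciable base = $266,564 − $31,100 = $235,464.
Year 1: ⌊$266,564 × 125%/5⌋ = $66,641. Book value $199,923.
Year 2: ⌊$199,923 × 125%/5⌋ = $49,980. Book value $149,943.
Year 3: ⌊$149,943 × 125%/5⌋ = $37,485. Book value $112,458.
Year 4: ⌊$112,458 × 125%/5⌋ = $28,114. Book value $84,344.
Accumulated through year 4 = $266,564 − $84,344 = $182,220.

$182,220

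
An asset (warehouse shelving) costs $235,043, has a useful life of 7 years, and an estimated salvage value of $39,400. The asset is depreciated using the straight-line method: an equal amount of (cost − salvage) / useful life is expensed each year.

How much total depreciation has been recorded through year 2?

Depreciable base = $235,043 − $39,400 = $195,643.
Annual expense = $195,643 / 7 = $27,949.
End of year 1: book value $207,094.
End of year 2: book value $179,145.
Accumulated through year 2 = $235,043 − $179,145 = $55,898.

$55,898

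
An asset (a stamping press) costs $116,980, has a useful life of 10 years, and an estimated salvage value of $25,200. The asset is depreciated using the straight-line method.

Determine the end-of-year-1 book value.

Depreciable base = $116,980 − $25,200 = $91,780.
Annual expense = $91,780 / 10 = $9,178.
End of year 1: book value $107,802.

$107,802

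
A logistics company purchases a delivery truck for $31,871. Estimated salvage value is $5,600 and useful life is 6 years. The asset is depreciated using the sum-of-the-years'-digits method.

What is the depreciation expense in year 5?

Depreciable base = $31,871 − $5,600 = $26,271.
Sum of the years' digits = 6+5+4+3+2+1 = 21.
Year 1: $26,271 × 6/21 = $7,506. Book value $24,365.
Year 2: $26,271 × 5/21 = $6,255. Book value $18,110.
Year 3: $26,271 × 4/21 = $5,004. Book value $13,106.
Year 4: $26,271 × 3/21 = $3,753. Book value $9,353.
Year 5: $26,271 × 2/21 = $2,502. Book value $6,851.

$2,502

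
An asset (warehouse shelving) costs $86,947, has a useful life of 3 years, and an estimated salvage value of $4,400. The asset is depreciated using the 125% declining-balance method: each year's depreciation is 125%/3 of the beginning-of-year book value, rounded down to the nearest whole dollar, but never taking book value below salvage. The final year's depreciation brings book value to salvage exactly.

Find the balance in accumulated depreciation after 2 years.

$57,360

Depreciable base = $86,947 − $4,400 = $82,547.
Year 1: ⌊$86,947 × 125%/3⌋ = $36,227. Book value $50,720.
Year 2: ⌊$50,720 × 125%/3⌋ = $21,133. Book value $29,587.
Accumulated through year 2 = $86,947 − $29,587 = $57,360.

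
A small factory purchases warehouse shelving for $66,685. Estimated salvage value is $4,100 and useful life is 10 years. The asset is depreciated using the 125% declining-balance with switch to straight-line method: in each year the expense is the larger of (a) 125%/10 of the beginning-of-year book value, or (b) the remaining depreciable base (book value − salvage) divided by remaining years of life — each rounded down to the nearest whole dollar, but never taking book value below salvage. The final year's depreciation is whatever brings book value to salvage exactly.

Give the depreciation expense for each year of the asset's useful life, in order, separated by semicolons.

$8,335; $7,293; $6,382; $5,796; $5,796; $5,796; $5,796; $5,797; $5,797; $5,797

Depreciable base = $66,685 − $4,100 = $62,585.
Year 1: DB = ⌊$66,685 × 125%/10⌋ = $8,335; SL = ⌊$62,585/10⌋ = $6,258 → take DB $8,335. Book value $58,350.
Year 2: DB = ⌊$58,350 × 125%/10⌋ = $7,293; SL = ⌊$54,250/9⌋ = $6,027 → take DB $7,293. Book value $51,057.
Year 3: DB = ⌊$51,057 × 125%/10⌋ = $6,382; SL = ⌊$46,957/8⌋ = $5,869 → take DB $6,382. Book value $44,675.
Year 4: DB = ⌊$44,675 × 125%/10⌋ = $5,584; SL = ⌊$40,575/7⌋ = $5,796 → take SL $5,796. Book value $38,879.
Year 5: DB = ⌊$38,879 × 125%/10⌋ = $4,859; SL = ⌊$34,779/6⌋ = $5,796 → take SL $5,796. Book value $33,083.
Year 6: DB = ⌊$33,083 × 125%/10⌋ = $4,135; SL = ⌊$28,983/5⌋ = $5,796 → take SL $5,796. Book value $27,287.
Year 7: DB = ⌊$27,287 × 125%/10⌋ = $3,410; SL = ⌊$23,187/4⌋ = $5,796 → take SL $5,796. Book value $21,491.
Year 8: DB = ⌊$21,491 × 125%/10⌋ = $2,686; SL = ⌊$17,391/3⌋ = $5,797 → take SL $5,797. Book value $15,694.
Year 9: DB = ⌊$15,694 × 125%/10⌋ = $1,961; SL = ⌊$11,594/2⌋ = $5,797 → take SL $5,797. Book value $9,897.
Year 10 (final): $9,897 − $4,100 = $5,797. Book value $4,100.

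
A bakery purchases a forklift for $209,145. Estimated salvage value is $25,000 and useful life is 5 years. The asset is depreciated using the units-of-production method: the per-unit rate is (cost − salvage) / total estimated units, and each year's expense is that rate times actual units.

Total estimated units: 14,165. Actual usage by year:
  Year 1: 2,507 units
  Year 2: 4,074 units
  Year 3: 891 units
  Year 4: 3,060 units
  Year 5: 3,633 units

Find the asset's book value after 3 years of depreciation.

$112,009

Depreciable base = $209,145 − $25,000 = $184,145.
Rate = $184,145 / 14,165 units = $13 per unit.
Year 1: 2,507 × $13 = $32,591. Book value $176,554.
Year 2: 4,074 × $13 = $52,962. Book value $123,592.
Year 3: 891 × $13 = $11,583. Book value $112,009.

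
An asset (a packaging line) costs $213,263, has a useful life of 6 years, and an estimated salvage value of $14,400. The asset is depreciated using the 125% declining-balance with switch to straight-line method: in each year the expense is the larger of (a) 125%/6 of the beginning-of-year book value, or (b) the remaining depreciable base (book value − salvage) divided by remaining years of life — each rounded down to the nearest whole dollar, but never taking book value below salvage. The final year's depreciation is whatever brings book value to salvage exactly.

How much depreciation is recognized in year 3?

$29,815

Depreciable base = $213,263 − $14,400 = $198,863.
Year 1: DB = ⌊$213,263 × 125%/6⌋ = $44,429; SL = ⌊$198,863/6⌋ = $33,143 → take DB $44,429. Book value $168,834.
Year 2: DB = ⌊$168,834 × 125%/6⌋ = $35,173; SL = ⌊$154,434/5⌋ = $30,886 → take DB $35,173. Book value $133,661.
Year 3: DB = ⌊$133,661 × 125%/6⌋ = $27,846; SL = ⌊$119,261/4⌋ = $29,815 → take SL $29,815. Book value $103,846.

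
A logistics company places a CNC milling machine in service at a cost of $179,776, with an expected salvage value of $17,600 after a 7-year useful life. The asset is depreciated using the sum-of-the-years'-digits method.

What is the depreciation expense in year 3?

$28,960

Depreciable base = $179,776 − $17,600 = $162,176.
Sum of the years' digits = 7+6+5+4+3+2+1 = 28.
Year 1: $162,176 × 7/28 = $40,544. Book value $139,232.
Year 2: $162,176 × 6/28 = $34,752. Book value $104,480.
Year 3: $162,176 × 5/28 = $28,960. Book value $75,520.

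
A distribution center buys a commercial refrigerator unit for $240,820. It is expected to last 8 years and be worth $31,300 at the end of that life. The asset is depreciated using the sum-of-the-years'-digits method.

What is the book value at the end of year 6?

$48,760

Depreciable base = $240,820 − $31,300 = $209,520.
Sum of the years' digits = 8+7+6+5+4+3+2+1 = 36.
Year 1: $209,520 × 8/36 = $46,560. Book value $194,260.
Year 2: $209,520 × 7/36 = $40,740. Book value $153,520.
Year 3: $209,520 × 6/36 = $34,920. Book value $118,600.
Year 4: $209,520 × 5/36 = $29,100. Book value $89,500.
Year 5: $209,520 × 4/36 = $23,280. Book value $66,220.
Year 6: $209,520 × 3/36 = $17,460. Book value $48,760.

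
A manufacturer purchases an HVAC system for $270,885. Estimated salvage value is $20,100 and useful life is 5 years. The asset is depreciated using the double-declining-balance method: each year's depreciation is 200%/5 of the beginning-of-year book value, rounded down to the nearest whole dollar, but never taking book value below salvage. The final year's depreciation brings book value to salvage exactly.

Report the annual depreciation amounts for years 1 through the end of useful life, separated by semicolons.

$108,354; $65,012; $39,007; $23,404; $15,008

Depreciable base = $270,885 − $20,100 = $250,785.
Year 1: ⌊$270,885 × 200%/5⌋ = $108,354. Book value $162,531.
Year 2: ⌊$162,531 × 200%/5⌋ = $65,012. Book value $97,519.
Year 3: ⌊$97,519 × 200%/5⌋ = $39,007. Book value $58,512.
Year 4: ⌊$58,512 × 200%/5⌋ = $23,404. Book value $35,108.
Year 5 (final): $35,108 − $20,100 = $15,008. Book value $20,100.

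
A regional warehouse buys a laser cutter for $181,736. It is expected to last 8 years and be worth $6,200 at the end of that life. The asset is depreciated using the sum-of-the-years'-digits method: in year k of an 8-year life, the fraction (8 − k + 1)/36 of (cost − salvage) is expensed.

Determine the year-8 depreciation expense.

$4,876

Depreciable base = $181,736 − $6,200 = $175,536.
Sum of the years' digits = 8+7+6+5+4+3+2+1 = 36.
Year 1: $175,536 × 8/36 = $39,008. Book value $142,728.
Year 2: $175,536 × 7/36 = $34,132. Book value $108,596.
Year 3: $175,536 × 6/36 = $29,256. Book value $79,340.
Year 4: $175,536 × 5/36 = $24,380. Book value $54,960.
Year 5: $175,536 × 4/36 = $19,504. Book value $35,456.
Year 6: $175,536 × 3/36 = $14,628. Book value $20,828.
Year 7: $175,536 × 2/36 = $9,752. Book value $11,076.
Year 8: $175,536 × 1/36 = $4,876. Book value $6,200.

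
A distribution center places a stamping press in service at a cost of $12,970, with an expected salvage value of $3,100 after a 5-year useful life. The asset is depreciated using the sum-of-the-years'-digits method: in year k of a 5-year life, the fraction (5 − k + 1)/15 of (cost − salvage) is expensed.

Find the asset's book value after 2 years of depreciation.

$7,048

Depreciable base = $12,970 − $3,100 = $9,870.
Sum of the years' digits = 5+4+3+2+1 = 15.
Year 1: $9,870 × 5/15 = $3,290. Book value $9,680.
Year 2: $9,870 × 4/15 = $2,632. Book value $7,048.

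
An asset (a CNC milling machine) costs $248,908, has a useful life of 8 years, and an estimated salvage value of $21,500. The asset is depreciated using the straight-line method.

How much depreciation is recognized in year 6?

Depreciable base = $248,908 − $21,500 = $227,408.
Annual expense = $227,408 / 8 = $28,426.

$28,426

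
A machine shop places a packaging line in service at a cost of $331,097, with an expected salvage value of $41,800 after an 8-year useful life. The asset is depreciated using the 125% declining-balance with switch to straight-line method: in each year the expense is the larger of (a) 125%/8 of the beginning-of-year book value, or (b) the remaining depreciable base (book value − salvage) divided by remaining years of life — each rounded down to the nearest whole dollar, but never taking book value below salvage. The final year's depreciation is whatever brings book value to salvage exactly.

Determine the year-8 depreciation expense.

$31,417

Depreciable base = $331,097 − $41,800 = $289,297.
Year 1: DB = ⌊$331,097 × 125%/8⌋ = $51,733; SL = ⌊$289,297/8⌋ = $36,162 → take DB $51,733. Book value $279,364.
Year 2: DB = ⌊$279,364 × 125%/8⌋ = $43,650; SL = ⌊$237,564/7⌋ = $33,937 → take DB $43,650. Book value $235,714.
Year 3: DB = ⌊$235,714 × 125%/8⌋ = $36,830; SL = ⌊$193,914/6⌋ = $32,319 → take DB $36,830. Book value $198,884.
Year 4: DB = ⌊$198,884 × 125%/8⌋ = $31,075; SL = ⌊$157,084/5⌋ = $31,416 → take SL $31,416. Book value $167,468.
Year 5: DB = ⌊$167,468 × 125%/8⌋ = $26,166; SL = ⌊$125,668/4⌋ = $31,417 → take SL $31,417. Book value $136,051.
Year 6: DB = ⌊$136,051 × 125%/8⌋ = $21,257; SL = ⌊$94,251/3⌋ = $31,417 → take SL $31,417. Book value $104,634.
Year 7: DB = ⌊$104,634 × 125%/8⌋ = $16,349; SL = ⌊$62,834/2⌋ = $31,417 → take SL $31,417. Book value $73,217.
Year 8 (final): $73,217 − $41,800 = $31,417. Book value $41,800.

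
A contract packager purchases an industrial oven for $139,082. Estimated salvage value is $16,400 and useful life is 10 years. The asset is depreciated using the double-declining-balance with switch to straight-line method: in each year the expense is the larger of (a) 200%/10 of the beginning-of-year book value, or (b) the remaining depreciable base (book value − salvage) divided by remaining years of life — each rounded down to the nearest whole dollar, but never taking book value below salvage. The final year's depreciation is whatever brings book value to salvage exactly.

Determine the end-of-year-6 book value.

Depreciable base = $139,082 − $16,400 = $122,682.
Year 1: DB = ⌊$139,082 × 200%/10⌋ = $27,816; SL = ⌊$122,682/10⌋ = $12,268 → take DB $27,816. Book value $111,266.
Year 2: DB = ⌊$111,266 × 200%/10⌋ = $22,253; SL = ⌊$94,866/9⌋ = $10,540 → take DB $22,253. Book value $89,013.
Year 3: DB = ⌊$89,013 × 200%/10⌋ = $17,802; SL = ⌊$72,613/8⌋ = $9,076 → take DB $17,802. Book value $71,211.
Year 4: DB = ⌊$71,211 × 200%/10⌋ = $14,242; SL = ⌊$54,811/7⌋ = $7,830 → take DB $14,242. Book value $56,969.
Year 5: DB = ⌊$56,969 × 200%/10⌋ = $11,393; SL = ⌊$40,569/6⌋ = $6,761 → take DB $11,393. Book value $45,576.
Year 6: DB = ⌊$45,576 × 200%/10⌋ = $9,115; SL = ⌊$29,176/5⌋ = $5,835 → take DB $9,115. Book value $36,461.

$36,461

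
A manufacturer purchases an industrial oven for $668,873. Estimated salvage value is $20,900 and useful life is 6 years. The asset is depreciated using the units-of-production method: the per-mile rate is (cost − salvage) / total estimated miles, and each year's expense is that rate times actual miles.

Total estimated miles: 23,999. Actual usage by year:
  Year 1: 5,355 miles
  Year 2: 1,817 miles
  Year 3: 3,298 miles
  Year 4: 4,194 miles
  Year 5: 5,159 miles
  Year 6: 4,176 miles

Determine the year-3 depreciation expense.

Depreciable base = $668,873 − $20,900 = $647,973.
Rate = $647,973 / 23,999 miles = $27 per mile.
Year 1: 5,355 × $27 = $144,585. Book value $524,288.
Year 2: 1,817 × $27 = $49,059. Book value $475,229.
Year 3: 3,298 × $27 = $89,046. Book value $386,183.

$89,046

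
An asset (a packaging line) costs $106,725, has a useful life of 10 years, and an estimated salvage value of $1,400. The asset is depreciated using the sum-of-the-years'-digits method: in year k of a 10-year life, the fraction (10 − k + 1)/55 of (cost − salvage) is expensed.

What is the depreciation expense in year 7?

$7,660

Depreciable base = $106,725 − $1,400 = $105,325.
Sum of the years' digits = 10+9+8+7+6+5+4+3+2+1 = 55.
Year 1: $105,325 × 10/55 = $19,150. Book value $87,575.
Year 2: $105,325 × 9/55 = $17,235. Book value $70,340.
Year 3: $105,325 × 8/55 = $15,320. Book value $55,020.
Year 4: $105,325 × 7/55 = $13,405. Book value $41,615.
Year 5: $105,325 × 6/55 = $11,490. Book value $30,125.
Year 6: $105,325 × 5/55 = $9,575. Book value $20,550.
Year 7: $105,325 × 4/55 = $7,660. Book value $12,890.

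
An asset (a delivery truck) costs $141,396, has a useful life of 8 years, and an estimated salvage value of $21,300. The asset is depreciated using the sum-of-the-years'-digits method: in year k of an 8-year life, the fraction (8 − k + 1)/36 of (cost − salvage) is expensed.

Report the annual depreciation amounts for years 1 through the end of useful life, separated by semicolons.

Depreciable base = $141,396 − $21,300 = $120,096.
Sum of the years' digits = 8+7+6+5+4+3+2+1 = 36.
Year 1: $120,096 × 8/36 = $26,688. Book value $114,708.
Year 2: $120,096 × 7/36 = $23,352. Book value $91,356.
Year 3: $120,096 × 6/36 = $20,016. Book value $71,340.
Year 4: $120,096 × 5/36 = $16,680. Book value $54,660.
Year 5: $120,096 × 4/36 = $13,344. Book value $41,316.
Year 6: $120,096 × 3/36 = $10,008. Book value $31,308.
Year 7: $120,096 × 2/36 = $6,672. Book value $24,636.
Year 8: $120,096 × 1/36 = $3,336. Book value $21,300.

$26,688; $23,352; $20,016; $16,680; $13,344; $10,008; $6,672; $3,336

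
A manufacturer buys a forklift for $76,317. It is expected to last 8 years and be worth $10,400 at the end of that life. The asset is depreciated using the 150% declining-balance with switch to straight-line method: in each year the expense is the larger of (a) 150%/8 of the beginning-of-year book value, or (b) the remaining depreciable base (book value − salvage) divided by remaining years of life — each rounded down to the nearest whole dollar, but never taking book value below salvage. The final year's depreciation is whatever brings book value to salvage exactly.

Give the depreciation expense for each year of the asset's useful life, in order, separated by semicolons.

Depreciable base = $76,317 − $10,400 = $65,917.
Year 1: DB = ⌊$76,317 × 150%/8⌋ = $14,309; SL = ⌊$65,917/8⌋ = $8,239 → take DB $14,309. Book value $62,008.
Year 2: DB = ⌊$62,008 × 150%/8⌋ = $11,626; SL = ⌊$51,608/7⌋ = $7,372 → take DB $11,626. Book value $50,382.
Year 3: DB = ⌊$50,382 × 150%/8⌋ = $9,446; SL = ⌊$39,982/6⌋ = $6,663 → take DB $9,446. Book value $40,936.
Year 4: DB = ⌊$40,936 × 150%/8⌋ = $7,675; SL = ⌊$30,536/5⌋ = $6,107 → take DB $7,675. Book value $33,261.
Year 5: DB = ⌊$33,261 × 150%/8⌋ = $6,236; SL = ⌊$22,861/4⌋ = $5,715 → take DB $6,236. Book value $27,025.
Year 6: DB = ⌊$27,025 × 150%/8⌋ = $5,067; SL = ⌊$16,625/3⌋ = $5,541 → take SL $5,541. Book value $21,484.
Year 7: DB = ⌊$21,484 × 150%/8⌋ = $4,028; SL = ⌊$11,084/2⌋ = $5,542 → take SL $5,542. Book value $15,942.
Year 8 (final): $15,942 − $10,400 = $5,542. Book value $10,400.

$14,309; $11,626; $9,446; $7,675; $6,236; $5,541; $5,542; $5,542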